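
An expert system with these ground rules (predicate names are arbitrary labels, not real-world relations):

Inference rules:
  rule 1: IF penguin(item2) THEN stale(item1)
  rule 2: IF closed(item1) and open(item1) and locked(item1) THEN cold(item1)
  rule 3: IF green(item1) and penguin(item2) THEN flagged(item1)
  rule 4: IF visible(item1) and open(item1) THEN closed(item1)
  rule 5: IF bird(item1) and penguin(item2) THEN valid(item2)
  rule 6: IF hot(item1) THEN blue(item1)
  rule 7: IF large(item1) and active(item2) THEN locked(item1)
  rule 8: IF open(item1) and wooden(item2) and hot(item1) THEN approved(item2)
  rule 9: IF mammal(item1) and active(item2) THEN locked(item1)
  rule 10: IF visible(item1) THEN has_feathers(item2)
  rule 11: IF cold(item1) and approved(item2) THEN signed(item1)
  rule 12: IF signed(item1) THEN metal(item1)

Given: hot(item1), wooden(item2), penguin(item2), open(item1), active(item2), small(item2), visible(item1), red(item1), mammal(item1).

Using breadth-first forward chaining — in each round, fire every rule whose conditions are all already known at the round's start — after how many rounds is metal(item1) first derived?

[1] rule 1 [IF penguin(item2) THEN stale(item1)]; rule 4 [IF visible(item1) and open(item1) THEN closed(item1)]; rule 6 [IF hot(item1) THEN blue(item1)]; rule 8 [IF open(item1) and wooden(item2) and hot(item1) THEN approved(item2)]; rule 9 [IF mammal(item1) and active(item2) THEN locked(item1)]; rule 10 [IF visible(item1) THEN has_feathers(item2)]. ⇒ new: stale(item1), closed(item1), blue(item1), approved(item2), locked(item1), has_feathers(item2).
[2] rule 2 [IF closed(item1) and open(item1) and locked(item1) THEN cold(item1)]. ⇒ new: cold(item1).
[3] rule 11 [IF cold(item1) and approved(item2) THEN signed(item1)]. ⇒ new: signed(item1).
[4] rule 12 [IF signed(item1) THEN metal(item1)]. ⇒ new: metal(item1).
metal(item1) first appears in round 4.

4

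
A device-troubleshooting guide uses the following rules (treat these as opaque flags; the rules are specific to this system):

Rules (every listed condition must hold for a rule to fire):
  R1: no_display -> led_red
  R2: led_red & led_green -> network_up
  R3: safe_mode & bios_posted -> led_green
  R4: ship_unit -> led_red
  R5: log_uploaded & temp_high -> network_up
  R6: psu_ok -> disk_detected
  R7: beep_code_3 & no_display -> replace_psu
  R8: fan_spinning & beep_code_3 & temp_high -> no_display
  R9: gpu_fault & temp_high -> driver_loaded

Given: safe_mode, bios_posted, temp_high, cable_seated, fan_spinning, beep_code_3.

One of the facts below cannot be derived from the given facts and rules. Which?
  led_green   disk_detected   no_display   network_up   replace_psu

Round 1: R3 [safe_mode & bios_posted -> led_green]; R8 [fan_spinning & beep_code_3 & temp_high -> no_display]. New: led_green, no_display.
Round 2: R1 [no_display -> led_red]; R7 [beep_code_3 & no_display -> replace_psu]. New: led_red, replace_psu.
Round 3: R2 [led_red & led_green -> network_up]. New: network_up.
Derived: network_up (round 3), led_green (round 1), no_display (round 1), replace_psu (round 2). disk_detected never appears in any round.

disk_detected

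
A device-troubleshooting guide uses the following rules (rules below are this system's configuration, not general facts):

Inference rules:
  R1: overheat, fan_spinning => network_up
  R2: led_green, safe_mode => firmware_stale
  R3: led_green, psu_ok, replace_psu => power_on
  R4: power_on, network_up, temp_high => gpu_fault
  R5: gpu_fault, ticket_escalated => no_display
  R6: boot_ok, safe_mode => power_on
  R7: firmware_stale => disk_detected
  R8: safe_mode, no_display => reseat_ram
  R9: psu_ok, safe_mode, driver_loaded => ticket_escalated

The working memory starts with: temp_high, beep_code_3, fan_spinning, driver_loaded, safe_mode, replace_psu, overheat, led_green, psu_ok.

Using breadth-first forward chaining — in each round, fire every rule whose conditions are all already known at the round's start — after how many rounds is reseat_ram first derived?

Round 1 fires R1, R2, R3, R9, giving network_up, firmware_stale, power_on, ticket_escalated.
Round 2 fires R4, R7, giving gpu_fault, disk_detected.
Round 3 fires R5, giving no_display.
Round 4 fires R8, giving reseat_ram.
reseat_ram first appears in round 4.

4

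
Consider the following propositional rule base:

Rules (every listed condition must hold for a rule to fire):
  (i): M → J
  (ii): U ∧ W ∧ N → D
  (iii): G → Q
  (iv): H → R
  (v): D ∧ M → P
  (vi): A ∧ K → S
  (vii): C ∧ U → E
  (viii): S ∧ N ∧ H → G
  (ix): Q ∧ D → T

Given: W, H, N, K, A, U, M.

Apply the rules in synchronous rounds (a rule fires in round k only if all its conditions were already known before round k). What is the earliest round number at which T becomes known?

4

[1] (i) [M → J]; (ii) [U ∧ W ∧ N → D]; (iv) [H → R]; (vi) [A ∧ K → S]. ⇒ new: J, D, R, S.
[2] (v) [D ∧ M → P]; (viii) [S ∧ N ∧ H → G]. ⇒ new: P, G.
[3] (iii) [G → Q]. ⇒ new: Q.
[4] (ix) [Q ∧ D → T]. ⇒ new: T.
T first appears in round 4.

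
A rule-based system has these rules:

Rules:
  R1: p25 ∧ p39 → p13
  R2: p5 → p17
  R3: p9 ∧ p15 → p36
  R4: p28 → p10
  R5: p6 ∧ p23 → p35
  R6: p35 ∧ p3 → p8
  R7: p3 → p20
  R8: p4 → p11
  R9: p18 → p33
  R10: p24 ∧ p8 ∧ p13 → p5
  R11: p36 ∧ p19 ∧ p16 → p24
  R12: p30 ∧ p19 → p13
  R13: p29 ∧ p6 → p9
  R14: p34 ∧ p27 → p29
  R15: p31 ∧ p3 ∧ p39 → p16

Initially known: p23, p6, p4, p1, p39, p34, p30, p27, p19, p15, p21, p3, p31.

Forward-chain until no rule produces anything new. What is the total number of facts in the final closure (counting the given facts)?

25

Round 1: R5 [p6 ∧ p23 → p35]; R7 [p3 → p20]; R8 [p4 → p11]; R12 [p30 ∧ p19 → p13]; R14 [p34 ∧ p27 → p29]; R15 [p31 ∧ p3 ∧ p39 → p16]. Adds p35, p20, p11, p13, p29, p16.
Round 2: R6 [p35 ∧ p3 → p8]; R13 [p29 ∧ p6 → p9]. Adds p8, p9.
Round 3: R3 [p9 ∧ p15 → p36]. Adds p36.
Round 4: R11 [p36 ∧ p19 ∧ p16 → p24]. Adds p24.
Round 5: R10 [p24 ∧ p8 ∧ p13 → p5]. Adds p5.
Round 6: R2 [p5 → p17]. Adds p17.
Closure: {p1, p11, p13, p15, p16, p17, p19, p20, p21, p23, p24, p27, p29, p3, p30, p31, p34, p35, p36, p39, p4, p5, p6, p8, p9} — 25 facts.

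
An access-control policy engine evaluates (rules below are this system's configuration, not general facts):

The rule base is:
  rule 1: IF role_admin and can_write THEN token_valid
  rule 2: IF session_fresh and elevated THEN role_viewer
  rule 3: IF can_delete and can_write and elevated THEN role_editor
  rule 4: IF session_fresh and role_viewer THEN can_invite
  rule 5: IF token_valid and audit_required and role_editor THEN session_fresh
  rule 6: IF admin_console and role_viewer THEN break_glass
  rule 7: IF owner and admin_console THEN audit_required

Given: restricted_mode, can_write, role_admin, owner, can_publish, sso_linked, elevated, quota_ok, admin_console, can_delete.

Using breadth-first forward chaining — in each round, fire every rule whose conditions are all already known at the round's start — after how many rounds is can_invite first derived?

4

Round 1: rule 1 [IF role_admin and can_write THEN token_valid]; rule 3 [IF can_delete and can_write and elevated THEN role_editor]; rule 7 [IF owner and admin_console THEN audit_required]. New: token_valid, role_editor, audit_required.
Round 2: rule 5 [IF token_valid and audit_required and role_editor THEN session_fresh]. New: session_fresh.
Round 3: rule 2 [IF session_fresh and elevated THEN role_viewer]. New: role_viewer.
Round 4: rule 4 [IF session_fresh and role_viewer THEN can_invite]; rule 6 [IF admin_console and role_viewer THEN break_glass]. New: can_invite, break_glass.
can_invite first appears in round 4.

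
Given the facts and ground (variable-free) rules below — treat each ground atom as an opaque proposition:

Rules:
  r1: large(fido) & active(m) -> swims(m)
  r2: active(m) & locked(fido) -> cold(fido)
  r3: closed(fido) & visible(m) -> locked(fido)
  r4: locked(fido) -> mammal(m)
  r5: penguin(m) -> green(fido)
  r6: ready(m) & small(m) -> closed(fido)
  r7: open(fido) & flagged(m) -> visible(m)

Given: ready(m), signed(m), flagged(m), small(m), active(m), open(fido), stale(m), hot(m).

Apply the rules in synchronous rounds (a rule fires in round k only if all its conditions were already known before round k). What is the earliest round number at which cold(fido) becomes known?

3

Round 1: r6 [ready(m) & small(m) -> closed(fido)]; r7 [open(fido) & flagged(m) -> visible(m)]. Adds closed(fido), visible(m).
Round 2: r3 [closed(fido) & visible(m) -> locked(fido)]. Adds locked(fido).
Round 3: r2 [active(m) & locked(fido) -> cold(fido)]; r4 [locked(fido) -> mammal(m)]. Adds cold(fido), mammal(m).
cold(fido) first appears in round 3.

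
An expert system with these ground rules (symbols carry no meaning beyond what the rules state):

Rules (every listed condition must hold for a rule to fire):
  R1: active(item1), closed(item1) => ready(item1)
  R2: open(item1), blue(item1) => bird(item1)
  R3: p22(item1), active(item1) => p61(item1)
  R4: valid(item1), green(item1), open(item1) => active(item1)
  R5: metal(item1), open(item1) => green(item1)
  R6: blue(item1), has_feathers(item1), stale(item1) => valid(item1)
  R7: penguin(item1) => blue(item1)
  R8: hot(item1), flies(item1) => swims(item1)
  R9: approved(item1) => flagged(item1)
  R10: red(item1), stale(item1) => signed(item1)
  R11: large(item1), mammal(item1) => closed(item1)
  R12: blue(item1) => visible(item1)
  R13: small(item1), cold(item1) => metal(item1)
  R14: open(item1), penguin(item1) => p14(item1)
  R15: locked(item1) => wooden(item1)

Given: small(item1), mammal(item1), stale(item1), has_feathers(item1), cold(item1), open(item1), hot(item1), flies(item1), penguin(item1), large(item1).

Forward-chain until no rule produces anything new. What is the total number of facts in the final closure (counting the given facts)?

[1] R7 [penguin(item1) => blue(item1)]; R8 [hot(item1), flies(item1) => swims(item1)]; R11 [large(item1), mammal(item1) => closed(item1)]; R13 [small(item1), cold(item1) => metal(item1)]; R14 [open(item1), penguin(item1) => p14(item1)]. ⇒ new: blue(item1), swims(item1), closed(item1), metal(item1), p14(item1).
[2] R2 [open(item1), blue(item1) => bird(item1)]; R5 [metal(item1), open(item1) => green(item1)]; R6 [blue(item1), has_feathers(item1), stale(item1) => valid(item1)]; R12 [blue(item1) => visible(item1)]. ⇒ new: bird(item1), green(item1), valid(item1), visible(item1).
[3] R4 [valid(item1), green(item1), open(item1) => active(item1)]. ⇒ new: active(item1).
[4] R1 [active(item1), closed(item1) => ready(item1)]. ⇒ new: ready(item1).
Closure: {active(item1), bird(item1), blue(item1), closed(item1), cold(item1), flies(item1), green(item1), has_feathers(item1), hot(item1), large(item1), mammal(item1), metal(item1), open(item1), p14(item1), penguin(item1), ready(item1), small(item1), stale(item1), swims(item1), valid(item1), visible(item1)} — 21 facts.

21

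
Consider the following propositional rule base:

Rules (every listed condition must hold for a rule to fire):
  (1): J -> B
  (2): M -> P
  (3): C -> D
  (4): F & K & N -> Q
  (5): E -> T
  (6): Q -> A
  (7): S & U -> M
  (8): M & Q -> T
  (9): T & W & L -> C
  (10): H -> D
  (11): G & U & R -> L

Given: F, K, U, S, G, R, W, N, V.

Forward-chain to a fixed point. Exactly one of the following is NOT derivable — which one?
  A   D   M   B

B

Round 1 — (4), (7), (11), derive Q, M, L.
Round 2 — (2), (6), (8), derive P, A, T.
Round 3 — (9), derive C.
Round 4 — (3), derive D.
Derived: A (round 2), D (round 4), M (round 1). B never appears in any round.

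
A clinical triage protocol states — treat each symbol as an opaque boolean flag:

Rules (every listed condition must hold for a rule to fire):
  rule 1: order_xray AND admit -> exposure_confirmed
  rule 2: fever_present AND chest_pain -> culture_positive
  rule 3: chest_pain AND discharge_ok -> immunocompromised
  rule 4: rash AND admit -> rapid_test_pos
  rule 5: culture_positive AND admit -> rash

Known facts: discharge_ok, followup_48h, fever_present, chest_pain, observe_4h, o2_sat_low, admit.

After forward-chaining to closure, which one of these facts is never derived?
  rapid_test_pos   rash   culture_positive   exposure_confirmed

[1] rule 2 [fever_present AND chest_pain -> culture_positive]; rule 3 [chest_pain AND discharge_ok -> immunocompromised]. ⇒ new: culture_positive, immunocompromised.
[2] rule 5 [culture_positive AND admit -> rash]. ⇒ new: rash.
[3] rule 4 [rash AND admit -> rapid_test_pos]. ⇒ new: rapid_test_pos.
Derived: culture_positive (round 1), rash (round 2), rapid_test_pos (round 3). exposure_confirmed never appears in any round.

exposure_confirmed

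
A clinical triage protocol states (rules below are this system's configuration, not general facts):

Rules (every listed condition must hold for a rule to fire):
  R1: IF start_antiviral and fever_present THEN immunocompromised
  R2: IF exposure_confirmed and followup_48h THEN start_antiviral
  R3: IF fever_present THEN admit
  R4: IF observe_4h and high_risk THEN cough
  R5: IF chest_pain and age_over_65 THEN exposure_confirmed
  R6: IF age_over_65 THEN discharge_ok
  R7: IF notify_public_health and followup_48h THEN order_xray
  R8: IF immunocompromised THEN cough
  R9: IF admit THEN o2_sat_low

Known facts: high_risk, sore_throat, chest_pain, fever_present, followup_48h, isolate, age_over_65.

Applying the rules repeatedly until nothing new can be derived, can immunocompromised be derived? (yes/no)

Round 1: R3 [IF fever_present THEN admit]; R5 [IF chest_pain and age_over_65 THEN exposure_confirmed]; R6 [IF age_over_65 THEN discharge_ok]. New: admit, exposure_confirmed, discharge_ok.
Round 2: R2 [IF exposure_confirmed and followup_48h THEN start_antiviral]; R9 [IF admit THEN o2_sat_low]. New: start_antiviral, o2_sat_low.
Round 3: R1 [IF start_antiviral and fever_present THEN immunocompromised]. New: immunocompromised.
Round 4: R8 [IF immunocompromised THEN cough]. New: cough.
immunocompromised appears in round 3, so it is derivable.

yes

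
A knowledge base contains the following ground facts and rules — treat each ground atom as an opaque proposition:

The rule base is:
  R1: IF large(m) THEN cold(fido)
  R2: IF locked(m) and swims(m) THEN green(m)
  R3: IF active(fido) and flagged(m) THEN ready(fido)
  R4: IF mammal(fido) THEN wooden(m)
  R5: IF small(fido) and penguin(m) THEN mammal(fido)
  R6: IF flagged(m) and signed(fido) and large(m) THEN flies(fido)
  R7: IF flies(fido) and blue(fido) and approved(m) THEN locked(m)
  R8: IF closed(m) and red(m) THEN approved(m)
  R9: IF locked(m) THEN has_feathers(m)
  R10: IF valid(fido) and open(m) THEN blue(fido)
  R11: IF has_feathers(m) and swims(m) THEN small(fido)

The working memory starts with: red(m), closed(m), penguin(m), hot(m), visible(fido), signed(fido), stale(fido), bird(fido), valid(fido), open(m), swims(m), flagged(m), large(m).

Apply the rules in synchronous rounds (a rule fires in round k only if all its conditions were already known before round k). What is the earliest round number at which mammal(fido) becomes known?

[1] R1 [IF large(m) THEN cold(fido)]; R6 [IF flagged(m) and signed(fido) and large(m) THEN flies(fido)]; R8 [IF closed(m) and red(m) THEN approved(m)]; R10 [IF valid(fido) and open(m) THEN blue(fido)]. ⇒ new: cold(fido), flies(fido), approved(m), blue(fido).
[2] R7 [IF flies(fido) and blue(fido) and approved(m) THEN locked(m)]. ⇒ new: locked(m).
[3] R2 [IF locked(m) and swims(m) THEN green(m)]; R9 [IF locked(m) THEN has_feathers(m)]. ⇒ new: green(m), has_feathers(m).
[4] R11 [IF has_feathers(m) and swims(m) THEN small(fido)]. ⇒ new: small(fido).
[5] R5 [IF small(fido) and penguin(m) THEN mammal(fido)]. ⇒ new: mammal(fido).
mammal(fido) first appears in round 5.

5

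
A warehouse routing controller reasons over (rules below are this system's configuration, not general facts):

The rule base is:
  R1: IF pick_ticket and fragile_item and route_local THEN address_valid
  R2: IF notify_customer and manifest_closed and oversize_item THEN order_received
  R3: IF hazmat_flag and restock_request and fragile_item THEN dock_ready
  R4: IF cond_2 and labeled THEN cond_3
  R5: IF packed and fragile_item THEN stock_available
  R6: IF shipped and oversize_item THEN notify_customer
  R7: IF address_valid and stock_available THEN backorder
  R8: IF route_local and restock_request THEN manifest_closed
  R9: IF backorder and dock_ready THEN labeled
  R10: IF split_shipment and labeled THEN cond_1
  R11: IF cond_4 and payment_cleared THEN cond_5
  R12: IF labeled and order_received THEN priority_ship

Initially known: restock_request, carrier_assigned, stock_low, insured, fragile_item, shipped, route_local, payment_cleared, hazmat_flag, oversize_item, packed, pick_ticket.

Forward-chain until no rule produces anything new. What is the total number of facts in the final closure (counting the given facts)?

Round 1: R1 [IF pick_ticket and fragile_item and route_local THEN address_valid]; R3 [IF hazmat_flag and restock_request and fragile_item THEN dock_ready]; R5 [IF packed and fragile_item THEN stock_available]; R6 [IF shipped and oversize_item THEN notify_customer]; R8 [IF route_local and restock_request THEN manifest_closed]. Adds address_valid, dock_ready, stock_available, notify_customer, manifest_closed.
Round 2: R2 [IF notify_customer and manifest_closed and oversize_item THEN order_received]; R7 [IF address_valid and stock_available THEN backorder]. Adds order_received, backorder.
Round 3: R9 [IF backorder and dock_ready THEN labeled]. Adds labeled.
Round 4: R12 [IF labeled and order_received THEN priority_ship]. Adds priority_ship.
Closure: {address_valid, backorder, carrier_assigned, dock_ready, fragile_item, hazmat_flag, insured, labeled, manifest_closed, notify_customer, order_received, oversize_item, packed, payment_cleared, pick_ticket, priority_ship, restock_request, route_local, shipped, stock_available, stock_low} — 21 facts.

21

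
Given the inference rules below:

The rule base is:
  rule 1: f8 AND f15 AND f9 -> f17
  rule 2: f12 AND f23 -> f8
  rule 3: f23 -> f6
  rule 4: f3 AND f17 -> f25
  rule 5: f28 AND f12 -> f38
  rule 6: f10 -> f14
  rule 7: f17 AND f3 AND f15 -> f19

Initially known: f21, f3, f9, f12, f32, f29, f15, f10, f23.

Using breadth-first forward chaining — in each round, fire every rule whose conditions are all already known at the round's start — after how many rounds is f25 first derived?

[1] rule 2 [f12 AND f23 -> f8]; rule 3 [f23 -> f6]; rule 6 [f10 -> f14]. ⇒ new: f8, f6, f14.
[2] rule 1 [f8 AND f15 AND f9 -> f17]. ⇒ new: f17.
[3] rule 4 [f3 AND f17 -> f25]; rule 7 [f17 AND f3 AND f15 -> f19]. ⇒ new: f25, f19.
f25 first appears in round 3.

3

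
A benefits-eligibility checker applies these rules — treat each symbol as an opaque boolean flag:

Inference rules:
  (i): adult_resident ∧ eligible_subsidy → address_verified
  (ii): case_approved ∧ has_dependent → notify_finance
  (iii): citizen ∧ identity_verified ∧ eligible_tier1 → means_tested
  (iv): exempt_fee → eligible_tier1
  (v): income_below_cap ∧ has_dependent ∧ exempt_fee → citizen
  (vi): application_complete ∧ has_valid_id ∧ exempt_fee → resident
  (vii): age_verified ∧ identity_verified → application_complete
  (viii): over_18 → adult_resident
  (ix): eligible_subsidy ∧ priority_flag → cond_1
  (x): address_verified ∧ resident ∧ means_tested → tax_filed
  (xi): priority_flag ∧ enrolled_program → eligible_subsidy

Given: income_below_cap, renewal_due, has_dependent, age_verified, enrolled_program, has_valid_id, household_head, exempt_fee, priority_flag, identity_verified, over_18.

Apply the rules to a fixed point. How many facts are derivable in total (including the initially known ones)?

21

[1] (iv) [exempt_fee → eligible_tier1]; (v) [income_below_cap ∧ has_dependent ∧ exempt_fee → citizen]; (vii) [age_verified ∧ identity_verified → application_complete]; (viii) [over_18 → adult_resident]; (xi) [priority_flag ∧ enrolled_program → eligible_subsidy]. ⇒ new: eligible_tier1, citizen, application_complete, adult_resident, eligible_subsidy.
[2] (i) [adult_resident ∧ eligible_subsidy → address_verified]; (iii) [citizen ∧ identity_verified ∧ eligible_tier1 → means_tested]; (vi) [application_complete ∧ has_valid_id ∧ exempt_fee → resident]; (ix) [eligible_subsidy ∧ priority_flag → cond_1]. ⇒ new: address_verified, means_tested, resident, cond_1.
[3] (x) [address_verified ∧ resident ∧ means_tested → tax_filed]. ⇒ new: tax_filed.
Closure: {address_verified, adult_resident, age_verified, application_complete, citizen, cond_1, eligible_subsidy, eligible_tier1, enrolled_program, exempt_fee, has_dependent, has_valid_id, household_head, identity_verified, income_below_cap, means_tested, over_18, priority_flag, renewal_due, resident, tax_filed} — 21 facts.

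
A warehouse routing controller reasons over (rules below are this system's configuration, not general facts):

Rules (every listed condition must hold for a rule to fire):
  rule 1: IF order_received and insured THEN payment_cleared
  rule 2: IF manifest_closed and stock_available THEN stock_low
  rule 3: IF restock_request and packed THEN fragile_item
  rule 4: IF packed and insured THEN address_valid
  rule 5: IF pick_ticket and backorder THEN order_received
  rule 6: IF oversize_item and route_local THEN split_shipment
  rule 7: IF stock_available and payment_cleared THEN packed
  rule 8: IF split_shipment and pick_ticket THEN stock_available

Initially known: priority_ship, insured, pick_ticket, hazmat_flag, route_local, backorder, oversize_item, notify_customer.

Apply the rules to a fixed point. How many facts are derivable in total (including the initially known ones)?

Round 1 fires rule 5, rule 6, giving order_received, split_shipment.
Round 2 fires rule 1, rule 8, giving payment_cleared, stock_available.
Round 3 fires rule 7, giving packed.
Round 4 fires rule 4, giving address_valid.
Closure: {address_valid, backorder, hazmat_flag, insured, notify_customer, order_received, oversize_item, packed, payment_cleared, pick_ticket, priority_ship, route_local, split_shipment, stock_available} — 14 facts.

14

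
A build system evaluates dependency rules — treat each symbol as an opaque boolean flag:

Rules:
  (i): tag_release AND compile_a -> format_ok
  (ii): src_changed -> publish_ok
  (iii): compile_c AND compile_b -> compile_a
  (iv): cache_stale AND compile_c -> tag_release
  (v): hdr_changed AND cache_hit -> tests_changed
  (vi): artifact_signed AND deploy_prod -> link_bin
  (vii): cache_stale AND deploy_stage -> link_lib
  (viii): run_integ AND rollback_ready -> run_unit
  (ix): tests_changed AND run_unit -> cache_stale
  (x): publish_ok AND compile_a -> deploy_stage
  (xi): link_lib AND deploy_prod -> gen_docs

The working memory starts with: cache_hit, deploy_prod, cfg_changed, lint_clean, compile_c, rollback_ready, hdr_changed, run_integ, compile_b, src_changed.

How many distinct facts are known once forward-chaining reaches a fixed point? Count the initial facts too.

Round 1 fires (ii), (iii), (v), (viii), giving publish_ok, compile_a, tests_changed, run_unit.
Round 2 fires (ix), (x), giving cache_stale, deploy_stage.
Round 3 fires (iv), (vii), giving tag_release, link_lib.
Round 4 fires (i), (xi), giving format_ok, gen_docs.
Closure: {cache_hit, cache_stale, cfg_changed, compile_a, compile_b, compile_c, deploy_prod, deploy_stage, format_ok, gen_docs, hdr_changed, link_lib, lint_clean, publish_ok, rollback_ready, run_integ, run_unit, src_changed, tag_release, tests_changed} — 20 facts.

20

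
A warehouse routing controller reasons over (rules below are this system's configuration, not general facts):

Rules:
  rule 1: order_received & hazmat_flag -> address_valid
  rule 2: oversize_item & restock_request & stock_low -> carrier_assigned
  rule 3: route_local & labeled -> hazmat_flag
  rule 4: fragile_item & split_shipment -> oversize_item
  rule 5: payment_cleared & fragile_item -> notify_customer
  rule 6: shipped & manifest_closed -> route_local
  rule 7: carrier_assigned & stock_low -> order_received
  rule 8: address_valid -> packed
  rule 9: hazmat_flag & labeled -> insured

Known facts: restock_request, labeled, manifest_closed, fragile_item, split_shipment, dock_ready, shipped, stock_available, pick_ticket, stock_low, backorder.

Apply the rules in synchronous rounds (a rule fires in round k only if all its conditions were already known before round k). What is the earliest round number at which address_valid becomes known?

4

Round 1 fires rule 4, rule 6, giving oversize_item, route_local.
Round 2 fires rule 2, rule 3, giving carrier_assigned, hazmat_flag.
Round 3 fires rule 7, rule 9, giving order_received, insured.
Round 4 fires rule 1, giving address_valid.
address_valid first appears in round 4.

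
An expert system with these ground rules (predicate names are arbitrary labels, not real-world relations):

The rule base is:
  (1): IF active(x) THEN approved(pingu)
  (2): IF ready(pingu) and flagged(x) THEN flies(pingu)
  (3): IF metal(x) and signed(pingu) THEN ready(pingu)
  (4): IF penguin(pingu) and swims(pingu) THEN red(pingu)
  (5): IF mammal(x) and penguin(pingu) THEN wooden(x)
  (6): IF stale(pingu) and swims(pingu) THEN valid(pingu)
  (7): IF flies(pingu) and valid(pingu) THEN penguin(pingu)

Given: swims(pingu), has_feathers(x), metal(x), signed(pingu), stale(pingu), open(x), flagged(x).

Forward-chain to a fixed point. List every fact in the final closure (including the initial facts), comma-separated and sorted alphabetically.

flagged(x), flies(pingu), has_feathers(x), metal(x), open(x), penguin(pingu), ready(pingu), red(pingu), signed(pingu), stale(pingu), swims(pingu), valid(pingu)

[1] (3) [IF metal(x) and signed(pingu) THEN ready(pingu)]; (6) [IF stale(pingu) and swims(pingu) THEN valid(pingu)]. ⇒ new: ready(pingu), valid(pingu).
[2] (2) [IF ready(pingu) and flagged(x) THEN flies(pingu)]. ⇒ new: flies(pingu).
[3] (7) [IF flies(pingu) and valid(pingu) THEN penguin(pingu)]. ⇒ new: penguin(pingu).
[4] (4) [IF penguin(pingu) and swims(pingu) THEN red(pingu)]. ⇒ new: red(pingu).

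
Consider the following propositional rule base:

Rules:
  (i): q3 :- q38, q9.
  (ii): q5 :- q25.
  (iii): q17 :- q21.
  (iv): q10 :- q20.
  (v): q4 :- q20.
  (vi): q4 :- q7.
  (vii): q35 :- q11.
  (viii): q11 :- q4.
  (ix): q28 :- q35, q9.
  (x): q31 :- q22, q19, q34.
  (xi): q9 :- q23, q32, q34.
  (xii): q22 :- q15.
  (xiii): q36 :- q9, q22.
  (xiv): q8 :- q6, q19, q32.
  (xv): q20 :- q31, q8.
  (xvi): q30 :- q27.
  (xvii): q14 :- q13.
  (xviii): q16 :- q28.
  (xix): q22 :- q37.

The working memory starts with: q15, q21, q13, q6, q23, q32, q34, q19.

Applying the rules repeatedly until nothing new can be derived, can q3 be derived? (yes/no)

Round 1 — (iii), (xi), (xii), (xiv), (xvii), derive q17, q9, q22, q8, q14.
Round 2 — (x), (xiii), derive q31, q36.
Round 3 — (xv), derive q20.
Round 4 — (iv), (v), derive q10, q4.
Round 5 — (viii), derive q11.
Round 6 — (vii), derive q35.
Round 7 — (ix), derive q28.
Round 8 — (xviii), derive q16.
Fixed point reached. q3 is concluded only by (i); (i) needs q38 (never derived).

no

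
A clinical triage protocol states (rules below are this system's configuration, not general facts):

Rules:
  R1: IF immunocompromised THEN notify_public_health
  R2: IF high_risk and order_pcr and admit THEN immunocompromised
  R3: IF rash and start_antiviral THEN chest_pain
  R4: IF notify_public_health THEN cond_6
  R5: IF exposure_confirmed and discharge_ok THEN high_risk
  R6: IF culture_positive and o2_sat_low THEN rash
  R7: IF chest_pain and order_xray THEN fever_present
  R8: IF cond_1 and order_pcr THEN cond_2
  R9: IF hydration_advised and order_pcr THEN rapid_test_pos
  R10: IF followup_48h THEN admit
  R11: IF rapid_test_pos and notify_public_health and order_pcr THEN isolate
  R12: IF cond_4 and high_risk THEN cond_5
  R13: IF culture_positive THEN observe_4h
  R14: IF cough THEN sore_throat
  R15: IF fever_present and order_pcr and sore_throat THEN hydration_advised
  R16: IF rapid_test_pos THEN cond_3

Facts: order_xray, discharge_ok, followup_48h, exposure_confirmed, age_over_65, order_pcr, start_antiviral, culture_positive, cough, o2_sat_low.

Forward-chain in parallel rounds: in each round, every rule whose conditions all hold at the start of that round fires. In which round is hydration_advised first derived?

Round 1: R5 [IF exposure_confirmed and discharge_ok THEN high_risk]; R6 [IF culture_positive and o2_sat_low THEN rash]; R10 [IF followup_48h THEN admit]; R13 [IF culture_positive THEN observe_4h]; R14 [IF cough THEN sore_throat]. Adds high_risk, rash, admit, observe_4h, sore_throat.
Round 2: R2 [IF high_risk and order_pcr and admit THEN immunocompromised]; R3 [IF rash and start_antiviral THEN chest_pain]. Adds immunocompromised, chest_pain.
Round 3: R1 [IF immunocompromised THEN notify_public_health]; R7 [IF chest_pain and order_xray THEN fever_present]. Adds notify_public_health, fever_present.
Round 4: R4 [IF notify_public_health THEN cond_6]; R15 [IF fever_present and order_pcr and sore_throat THEN hydration_advised]. Adds cond_6, hydration_advised.
hydration_advised first appears in round 4.

4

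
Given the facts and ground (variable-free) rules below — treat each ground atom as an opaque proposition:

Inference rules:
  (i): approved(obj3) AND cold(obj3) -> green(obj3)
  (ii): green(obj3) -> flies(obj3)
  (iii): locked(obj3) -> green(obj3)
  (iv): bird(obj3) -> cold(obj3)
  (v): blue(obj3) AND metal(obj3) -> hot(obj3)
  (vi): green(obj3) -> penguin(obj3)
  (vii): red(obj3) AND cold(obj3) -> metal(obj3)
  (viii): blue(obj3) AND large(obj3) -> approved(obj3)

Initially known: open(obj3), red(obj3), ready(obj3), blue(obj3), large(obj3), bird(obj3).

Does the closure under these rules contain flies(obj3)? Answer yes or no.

yes

Round 1 — (iv), (viii), derive cold(obj3), approved(obj3).
Round 2 — (i), (vii), derive green(obj3), metal(obj3).
Round 3 — (ii), (v), (vi), derive flies(obj3), hot(obj3), penguin(obj3).
flies(obj3) appears in round 3, so it is derivable.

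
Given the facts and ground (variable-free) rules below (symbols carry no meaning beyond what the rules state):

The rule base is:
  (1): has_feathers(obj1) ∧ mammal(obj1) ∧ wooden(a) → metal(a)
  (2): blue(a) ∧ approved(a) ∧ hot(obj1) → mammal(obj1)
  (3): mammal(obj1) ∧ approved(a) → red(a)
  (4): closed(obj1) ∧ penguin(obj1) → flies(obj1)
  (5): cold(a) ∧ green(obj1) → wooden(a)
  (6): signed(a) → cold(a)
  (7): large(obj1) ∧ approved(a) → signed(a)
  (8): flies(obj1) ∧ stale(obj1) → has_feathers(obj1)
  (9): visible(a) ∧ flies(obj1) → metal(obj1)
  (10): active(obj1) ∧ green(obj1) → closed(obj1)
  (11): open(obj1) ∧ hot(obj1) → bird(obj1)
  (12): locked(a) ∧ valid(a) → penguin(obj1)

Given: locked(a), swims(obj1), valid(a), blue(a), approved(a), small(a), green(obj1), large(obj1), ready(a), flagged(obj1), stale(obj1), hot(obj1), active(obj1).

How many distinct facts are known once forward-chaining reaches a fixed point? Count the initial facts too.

23

Round 1: (2) [blue(a) ∧ approved(a) ∧ hot(obj1) → mammal(obj1)]; (7) [large(obj1) ∧ approved(a) → signed(a)]; (10) [active(obj1) ∧ green(obj1) → closed(obj1)]; (12) [locked(a) ∧ valid(a) → penguin(obj1)]. Adds mammal(obj1), signed(a), closed(obj1), penguin(obj1).
Round 2: (3) [mammal(obj1) ∧ approved(a) → red(a)]; (4) [closed(obj1) ∧ penguin(obj1) → flies(obj1)]; (6) [signed(a) → cold(a)]. Adds red(a), flies(obj1), cold(a).
Round 3: (5) [cold(a) ∧ green(obj1) → wooden(a)]; (8) [flies(obj1) ∧ stale(obj1) → has_feathers(obj1)]. Adds wooden(a), has_feathers(obj1).
Round 4: (1) [has_feathers(obj1) ∧ mammal(obj1) ∧ wooden(a) → metal(a)]. Adds metal(a).
Closure: {active(obj1), approved(a), blue(a), closed(obj1), cold(a), flagged(obj1), flies(obj1), green(obj1), has_feathers(obj1), hot(obj1), large(obj1), locked(a), mammal(obj1), metal(a), penguin(obj1), ready(a), red(a), signed(a), small(a), stale(obj1), swims(obj1), valid(a), wooden(a)} — 23 facts.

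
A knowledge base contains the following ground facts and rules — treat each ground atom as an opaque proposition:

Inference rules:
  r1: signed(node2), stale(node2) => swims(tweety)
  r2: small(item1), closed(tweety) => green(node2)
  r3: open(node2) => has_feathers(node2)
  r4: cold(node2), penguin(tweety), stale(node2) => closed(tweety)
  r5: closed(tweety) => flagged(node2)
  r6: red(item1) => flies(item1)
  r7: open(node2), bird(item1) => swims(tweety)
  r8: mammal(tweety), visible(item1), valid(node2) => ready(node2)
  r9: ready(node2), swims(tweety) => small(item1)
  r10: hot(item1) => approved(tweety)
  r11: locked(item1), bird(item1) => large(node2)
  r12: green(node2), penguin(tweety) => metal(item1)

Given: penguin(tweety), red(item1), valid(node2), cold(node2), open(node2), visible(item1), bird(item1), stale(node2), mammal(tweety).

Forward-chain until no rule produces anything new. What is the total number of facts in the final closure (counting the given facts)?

18

Round 1: r3 [open(node2) => has_feathers(node2)]; r4 [cold(node2), penguin(tweety), stale(node2) => closed(tweety)]; r6 [red(item1) => flies(item1)]; r7 [open(node2), bird(item1) => swims(tweety)]; r8 [mammal(tweety), visible(item1), valid(node2) => ready(node2)]. Adds has_feathers(node2), closed(tweety), flies(item1), swims(tweety), ready(node2).
Round 2: r5 [closed(tweety) => flagged(node2)]; r9 [ready(node2), swims(tweety) => small(item1)]. Adds flagged(node2), small(item1).
Round 3: r2 [small(item1), closed(tweety) => green(node2)]. Adds green(node2).
Round 4: r12 [green(node2), penguin(tweety) => metal(item1)]. Adds metal(item1).
Closure: {bird(item1), closed(tweety), cold(node2), flagged(node2), flies(item1), green(node2), has_feathers(node2), mammal(tweety), metal(item1), open(node2), penguin(tweety), ready(node2), red(item1), small(item1), stale(node2), swims(tweety), valid(node2), visible(item1)} — 18 facts.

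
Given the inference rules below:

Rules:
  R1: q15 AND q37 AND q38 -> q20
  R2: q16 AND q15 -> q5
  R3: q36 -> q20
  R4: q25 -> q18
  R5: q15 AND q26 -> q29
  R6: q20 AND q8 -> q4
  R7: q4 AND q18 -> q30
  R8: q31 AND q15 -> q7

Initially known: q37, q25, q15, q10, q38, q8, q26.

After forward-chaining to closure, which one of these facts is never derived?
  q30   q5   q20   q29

q5

Round 1 — R1, R4, R5, derive q20, q18, q29.
Round 2 — R6, derive q4.
Round 3 — R7, derive q30.
Derived: q20 (round 1), q29 (round 1), q30 (round 3). q5 never appears in any round.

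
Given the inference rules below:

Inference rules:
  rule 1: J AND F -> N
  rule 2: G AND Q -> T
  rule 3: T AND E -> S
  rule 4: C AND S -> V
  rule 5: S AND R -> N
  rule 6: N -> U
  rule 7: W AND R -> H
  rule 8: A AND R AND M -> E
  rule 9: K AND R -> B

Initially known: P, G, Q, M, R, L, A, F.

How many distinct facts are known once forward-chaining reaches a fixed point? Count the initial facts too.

13

Round 1 — rule 2, rule 8, derive T, E.
Round 2 — rule 3, derive S.
Round 3 — rule 5, derive N.
Round 4 — rule 6, derive U.
Closure: {A, E, F, G, L, M, N, P, Q, R, S, T, U} — 13 facts.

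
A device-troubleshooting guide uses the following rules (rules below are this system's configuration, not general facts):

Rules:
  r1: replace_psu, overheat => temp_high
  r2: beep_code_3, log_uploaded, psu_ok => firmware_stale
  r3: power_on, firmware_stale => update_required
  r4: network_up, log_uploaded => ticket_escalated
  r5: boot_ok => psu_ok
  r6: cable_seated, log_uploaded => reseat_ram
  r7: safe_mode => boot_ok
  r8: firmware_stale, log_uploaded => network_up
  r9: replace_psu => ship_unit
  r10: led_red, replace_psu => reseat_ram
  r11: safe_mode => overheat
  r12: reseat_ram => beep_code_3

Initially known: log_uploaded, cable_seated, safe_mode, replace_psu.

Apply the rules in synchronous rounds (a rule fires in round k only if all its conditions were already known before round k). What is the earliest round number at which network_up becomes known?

Round 1 — r6, r7, r9, r11, derive reseat_ram, boot_ok, ship_unit, overheat.
Round 2 — r1, r5, r12, derive temp_high, psu_ok, beep_code_3.
Round 3 — r2, derive firmware_stale.
Round 4 — r8, derive network_up.
network_up first appears in round 4.

4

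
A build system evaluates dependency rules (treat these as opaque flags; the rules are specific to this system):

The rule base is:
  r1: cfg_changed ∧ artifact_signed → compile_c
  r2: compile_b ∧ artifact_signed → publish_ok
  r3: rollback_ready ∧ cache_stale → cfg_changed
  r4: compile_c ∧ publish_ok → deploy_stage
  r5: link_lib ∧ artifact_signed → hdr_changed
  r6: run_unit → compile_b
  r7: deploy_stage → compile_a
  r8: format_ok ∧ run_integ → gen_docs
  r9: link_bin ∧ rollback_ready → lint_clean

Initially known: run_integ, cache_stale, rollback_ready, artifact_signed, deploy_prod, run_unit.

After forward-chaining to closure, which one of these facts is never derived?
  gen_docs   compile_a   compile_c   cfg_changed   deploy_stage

gen_docs

[1] r3 [rollback_ready ∧ cache_stale → cfg_changed]; r6 [run_unit → compile_b]. ⇒ new: cfg_changed, compile_b.
[2] r1 [cfg_changed ∧ artifact_signed → compile_c]; r2 [compile_b ∧ artifact_signed → publish_ok]. ⇒ new: compile_c, publish_ok.
[3] r4 [compile_c ∧ publish_ok → deploy_stage]. ⇒ new: deploy_stage.
[4] r7 [deploy_stage → compile_a]. ⇒ new: compile_a.
Derived: compile_c (round 2), deploy_stage (round 3), compile_a (round 4), cfg_changed (round 1). gen_docs never appears in any round.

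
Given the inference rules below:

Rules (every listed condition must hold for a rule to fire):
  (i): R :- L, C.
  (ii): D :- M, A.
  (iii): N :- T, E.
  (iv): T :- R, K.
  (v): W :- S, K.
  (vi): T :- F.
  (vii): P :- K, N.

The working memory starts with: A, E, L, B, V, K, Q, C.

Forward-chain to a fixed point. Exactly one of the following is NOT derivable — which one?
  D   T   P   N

D

Round 1: (i) [R :- L, C.]. Adds R.
Round 2: (iv) [T :- R, K.]. Adds T.
Round 3: (iii) [N :- T, E.]. Adds N.
Round 4: (vii) [P :- K, N.]. Adds P.
Derived: T (round 2), P (round 4), N (round 3). D never appears in any round.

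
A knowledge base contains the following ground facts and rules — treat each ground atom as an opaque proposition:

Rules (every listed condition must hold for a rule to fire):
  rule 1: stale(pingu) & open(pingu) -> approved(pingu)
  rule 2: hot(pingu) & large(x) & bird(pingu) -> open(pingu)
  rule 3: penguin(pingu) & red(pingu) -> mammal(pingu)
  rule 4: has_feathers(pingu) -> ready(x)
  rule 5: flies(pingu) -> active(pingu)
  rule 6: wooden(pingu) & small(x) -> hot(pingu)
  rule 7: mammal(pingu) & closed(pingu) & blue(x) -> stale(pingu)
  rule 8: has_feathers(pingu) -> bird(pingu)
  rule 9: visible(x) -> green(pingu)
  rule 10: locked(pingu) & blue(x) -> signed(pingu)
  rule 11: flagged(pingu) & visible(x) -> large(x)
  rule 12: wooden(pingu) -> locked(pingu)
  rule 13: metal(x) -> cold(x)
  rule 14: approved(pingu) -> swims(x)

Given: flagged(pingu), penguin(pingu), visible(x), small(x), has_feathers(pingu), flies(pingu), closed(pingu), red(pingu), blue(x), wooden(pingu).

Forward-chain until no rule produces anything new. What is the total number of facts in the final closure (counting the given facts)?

[1] rule 3 [penguin(pingu) & red(pingu) -> mammal(pingu)]; rule 4 [has_feathers(pingu) -> ready(x)]; rule 5 [flies(pingu) -> active(pingu)]; rule 6 [wooden(pingu) & small(x) -> hot(pingu)]; rule 8 [has_feathers(pingu) -> bird(pingu)]; rule 9 [visible(x) -> green(pingu)]; rule 11 [flagged(pingu) & visible(x) -> large(x)]; rule 12 [wooden(pingu) -> locked(pingu)]. ⇒ new: mammal(pingu), ready(x), active(pingu), hot(pingu), bird(pingu), green(pingu), large(x), locked(pingu).
[2] rule 2 [hot(pingu) & large(x) & bird(pingu) -> open(pingu)]; rule 7 [mammal(pingu) & closed(pingu) & blue(x) -> stale(pingu)]; rule 10 [locked(pingu) & blue(x) -> signed(pingu)]. ⇒ new: open(pingu), stale(pingu), signed(pingu).
[3] rule 1 [stale(pingu) & open(pingu) -> approved(pingu)]. ⇒ new: approved(pingu).
[4] rule 14 [approved(pingu) -> swims(x)]. ⇒ new: swims(x).
Closure: {active(pingu), approved(pingu), bird(pingu), blue(x), closed(pingu), flagged(pingu), flies(pingu), green(pingu), has_feathers(pingu), hot(pingu), large(x), locked(pingu), mammal(pingu), open(pingu), penguin(pingu), ready(x), red(pingu), signed(pingu), small(x), stale(pingu), swims(x), visible(x), wooden(pingu)} — 23 facts.

23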